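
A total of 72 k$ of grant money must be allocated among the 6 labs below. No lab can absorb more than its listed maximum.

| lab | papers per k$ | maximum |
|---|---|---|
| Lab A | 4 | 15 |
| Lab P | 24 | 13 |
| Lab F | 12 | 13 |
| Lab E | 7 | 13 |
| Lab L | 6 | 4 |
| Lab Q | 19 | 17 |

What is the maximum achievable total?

Highest papers per k$ first: Lab P 24 > Lab Q 19 > Lab F 12 > Lab E 7 > Lab L 6 > Lab A 4.
Lab P: +13 to 13 (cap) → 59 left.
Give Lab Q 17 to hit its cap of 17 → 42 left.
Lab F: +13 to 13 (cap) → 29 left.
Lab E: +13 to 13 (cap) → 16 left.
Lab L: +4 to 4 (cap) → 12 left.
Lab A: +12 (room for 15) → 12. Pool exhausted.
Total = 4×12 + 24×13 + 12×13 + 7×13 + 6×4 + 19×17 = 954.

954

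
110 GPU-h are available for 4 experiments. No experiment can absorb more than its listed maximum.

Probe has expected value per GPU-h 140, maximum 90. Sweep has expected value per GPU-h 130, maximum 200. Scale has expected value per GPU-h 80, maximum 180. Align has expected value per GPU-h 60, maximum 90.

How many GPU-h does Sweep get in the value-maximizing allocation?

Rank by expected value per GPU-h: Probe 140 > Sweep 130 > Scale 80 > Align 60.
Probe: +90 to 90 (cap) ; 20 left.
Sweep has room for 200 but only 20 remain, so it gets 20.

20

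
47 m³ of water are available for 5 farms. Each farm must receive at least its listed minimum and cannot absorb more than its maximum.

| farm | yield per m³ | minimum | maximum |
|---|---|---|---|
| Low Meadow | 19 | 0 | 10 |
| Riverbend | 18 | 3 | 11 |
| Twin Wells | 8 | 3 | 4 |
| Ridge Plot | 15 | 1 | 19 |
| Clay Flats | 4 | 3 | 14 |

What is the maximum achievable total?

717

Meeting every minimum uses 0+3+3+1+3 = 10 m³, leaving 37.
Rank by yield per m³: Low Meadow 19 > Riverbend 18 > Ridge Plot 15 > Twin Wells 8 > Clay Flats 4.
Low Meadow: +10 to 10 (cap) ; 27 left.
Riverbend takes 8 more to reach its cap of 11 ; 19 left.
Give Ridge Plot 18 more to hit its cap of 19 ; 1 left.
Twin Wells takes 1 more to reach its cap of 4 ; 0 left.
Total = 19×10 + 18×11 + 8×4 + 15×19 + 4×3 = 717.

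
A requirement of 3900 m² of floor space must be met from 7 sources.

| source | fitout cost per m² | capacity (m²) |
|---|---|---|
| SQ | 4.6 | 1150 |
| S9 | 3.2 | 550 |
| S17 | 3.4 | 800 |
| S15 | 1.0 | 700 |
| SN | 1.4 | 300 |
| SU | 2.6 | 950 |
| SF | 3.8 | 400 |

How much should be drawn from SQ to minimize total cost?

200

Cheapest first:
S15 (1.0): use full 700 — 3200 m² to go.
SN (1.4): use full 300 — 2900 m² to go.
Take 950 from SU at 2.6 — need 1950 more.
S9 at 3.2: take all 550 m² — 1400 still needed.
S17 (3.4): use full 800 — 600 m² to go.
SF at 3.8: take all 400 m² — 200 still needed.
SQ (4.6): take the remaining 200 — done.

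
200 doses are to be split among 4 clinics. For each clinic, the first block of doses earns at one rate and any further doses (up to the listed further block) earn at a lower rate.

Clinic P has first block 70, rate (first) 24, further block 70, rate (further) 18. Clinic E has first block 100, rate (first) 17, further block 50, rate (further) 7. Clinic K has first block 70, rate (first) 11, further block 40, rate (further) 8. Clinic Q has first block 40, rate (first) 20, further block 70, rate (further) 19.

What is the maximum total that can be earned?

4170

Treat each block as its own option and order by rate: Clinic P/tier1 24 > Clinic Q/tier1 20 > Clinic Q/tier2 19 > Clinic P/tier2 18 > Clinic E/tier1 17 > Clinic K/tier1 11 > Clinic K/tier2 8 > Clinic E/tier2 7.
Clinic P/tier1 (24): +70 ; 130 left.
Fill Clinic Q tier1 block (40 at 20) ; 90 left.
Clinic Q tier2 at 19: fill all 70 ; 20 left.
20 remain; put them into Clinic P tier2 at 18.
Total = 24×70 + 20×40 + 19×70 + 18×20 = 4170.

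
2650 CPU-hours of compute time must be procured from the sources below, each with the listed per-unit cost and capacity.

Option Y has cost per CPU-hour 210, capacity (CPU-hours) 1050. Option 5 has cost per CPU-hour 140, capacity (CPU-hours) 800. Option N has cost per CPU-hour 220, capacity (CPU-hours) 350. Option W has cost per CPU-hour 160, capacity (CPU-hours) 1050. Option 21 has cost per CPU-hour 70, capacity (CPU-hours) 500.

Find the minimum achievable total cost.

Use sources in increasing cost order.
Option 21 (70): use full 500 — 2150 CPU-hours to go.
Option 5 (140): use full 800 — 1350 CPU-hours to go.
Take 1050 from Option W at 160 — need 300 more.
Option Y (210): take the remaining 300 — done.
Option N: unused.
Cost = 500×70 + 800×140 + 1050×160 + 300×210 = 378000.

378000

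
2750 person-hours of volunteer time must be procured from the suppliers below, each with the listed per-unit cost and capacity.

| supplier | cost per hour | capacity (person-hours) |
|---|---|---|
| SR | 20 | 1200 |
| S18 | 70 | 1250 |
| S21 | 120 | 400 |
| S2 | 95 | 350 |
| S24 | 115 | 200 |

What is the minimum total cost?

140000

Use suppliers in increasing cost order.
SR (20): use full 1200 → 1550 person-hours to go.
S18 (70): use full 1250 → 300 person-hours to go.
S2 (95): take the remaining 300 → done.
S24, S21: unused.
Cost = 1200×20 + 1250×70 + 300×95 = 140000.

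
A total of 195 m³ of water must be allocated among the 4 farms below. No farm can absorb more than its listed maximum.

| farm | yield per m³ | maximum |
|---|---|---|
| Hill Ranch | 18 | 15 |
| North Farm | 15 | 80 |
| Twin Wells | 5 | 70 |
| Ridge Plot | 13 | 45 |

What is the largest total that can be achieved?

2330

Highest yield per m³ first: Hill Ranch 18 > North Farm 15 > Ridge Plot 13 > Twin Wells 5.
Give Hill Ranch 15 to hit its cap of 15 → 180 left.
North Farm: +80 to 80 (cap) → 100 left.
Ridge Plot: +45 to 45 (cap) → 55 left.
Twin Wells: +55 (room for 70) → 55. Pool exhausted.
Total = 18×15 + 15×80 + 5×55 + 13×45 = 2330.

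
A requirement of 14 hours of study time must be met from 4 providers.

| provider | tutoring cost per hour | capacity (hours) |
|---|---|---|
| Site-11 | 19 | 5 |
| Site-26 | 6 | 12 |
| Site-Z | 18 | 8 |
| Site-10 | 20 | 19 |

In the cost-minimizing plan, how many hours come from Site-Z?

2

Cheapest first:
Take 12 from Site-26 at 6 — need 2 more.
Take 2 from Site-Z at 18 to finish.
Site-11, Site-10: unused.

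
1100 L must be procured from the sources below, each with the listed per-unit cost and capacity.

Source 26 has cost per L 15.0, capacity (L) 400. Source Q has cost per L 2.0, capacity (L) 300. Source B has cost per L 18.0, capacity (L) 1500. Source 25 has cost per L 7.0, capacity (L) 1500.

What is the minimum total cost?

Use sources in increasing cost order.
Source Q at 2.0: take all 300 L — 800 still needed.
Source 25 at 7.0: take 800 of its 1500 — requirement met.
Source 26, Source B: unused.
Cost = 300×2.0 + 800×7.0 = 6200.

6200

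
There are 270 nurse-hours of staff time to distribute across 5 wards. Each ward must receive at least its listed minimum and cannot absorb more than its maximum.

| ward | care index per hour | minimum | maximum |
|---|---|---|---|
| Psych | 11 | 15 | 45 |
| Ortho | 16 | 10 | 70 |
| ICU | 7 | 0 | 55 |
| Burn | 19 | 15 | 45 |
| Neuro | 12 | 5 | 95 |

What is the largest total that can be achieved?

3715

Meeting every minimum uses 15+10+0+15+5 = 45 nurse-hours, leaving 225.
Rank by care index per hour: Burn 19 > Ortho 16 > Neuro 12 > Psych 11 > ICU 7.
Burn takes 30 more to reach its cap of 45 ; 195 left.
Give Ortho 60 more to hit its cap of 70 ; 135 left.
Neuro takes 90 more to reach its cap of 95 ; 45 left.
Psych: +30 to 45 (cap) ; 15 left.
ICU: +15 (room for 55) → 15. Pool exhausted.
Total = 11×45 + 16×70 + 7×15 + 19×45 + 12×95 = 3715.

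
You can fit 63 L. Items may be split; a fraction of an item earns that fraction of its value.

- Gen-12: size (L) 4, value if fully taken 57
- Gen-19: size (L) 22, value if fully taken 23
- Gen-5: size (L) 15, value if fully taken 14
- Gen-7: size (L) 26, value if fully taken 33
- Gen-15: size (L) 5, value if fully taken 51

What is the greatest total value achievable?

Best value per unit of size first: Gen-12 57/4≈14.2, Gen-15 51/5≈10.2, Gen-7 33/26≈1.27, Gen-19 23/22≈1.05, Gen-5 14/15≈0.933.
All 4 L of Gen-12 fit (value 57) ; 59 remain.
All 5 L of Gen-15 fit (value 51) ; 54 remain.
All 26 L of Gen-7 fit (value 33) ; 28 remain.
Gen-19: take in full, 22 L for value 23 ; 6 left.
Fill the last 6 L with part of Gen-5: 6/15 of it earns 5.6.
Total value = 169.6.

169.6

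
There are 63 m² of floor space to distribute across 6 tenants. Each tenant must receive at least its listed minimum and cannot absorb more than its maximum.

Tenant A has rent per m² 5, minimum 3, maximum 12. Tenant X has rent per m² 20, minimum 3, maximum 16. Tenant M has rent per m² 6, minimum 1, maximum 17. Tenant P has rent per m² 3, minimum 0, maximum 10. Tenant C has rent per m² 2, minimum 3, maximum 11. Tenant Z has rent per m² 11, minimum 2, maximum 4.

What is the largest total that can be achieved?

564

Meeting every minimum uses 3+3+1+0+3+2 = 12 m², leaving 51.
Highest rent per m² first: Tenant X 20 > Tenant Z 11 > Tenant M 6 > Tenant A 5 > Tenant P 3 > Tenant C 2.
Tenant X takes 13 more to reach its cap of 16 ; 38 left.
Tenant Z: +2 to 4 (cap) ; 36 left.
Give Tenant M 16 more to hit its cap of 17 ; 20 left.
Tenant A: +9 to 12 (cap) ; 11 left.
Tenant P: +10 to 10 (cap) ; 1 left.
Tenant C has room for 8 more but only 1 remain, so it gets 4.
Total = 5×12 + 20×16 + 6×17 + 3×10 + 2×4 + 11×4 = 564.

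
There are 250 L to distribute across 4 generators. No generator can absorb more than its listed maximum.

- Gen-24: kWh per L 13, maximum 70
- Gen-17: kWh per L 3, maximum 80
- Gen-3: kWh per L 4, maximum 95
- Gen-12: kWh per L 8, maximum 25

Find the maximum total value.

1670

Order the generators by kWh per L: Gen-24 13 > Gen-12 8 > Gen-3 4 > Gen-17 3.
Gen-24: +70 to 70 (cap) — 180 left.
Gen-12 takes 25 to reach its cap of 25 — 155 left.
Gen-3: +95 to 95 (cap) — 60 left.
Gen-17: +60 (room for 80) → 60. Pool exhausted.
Total = 13×70 + 3×60 + 4×95 + 8×25 = 1670.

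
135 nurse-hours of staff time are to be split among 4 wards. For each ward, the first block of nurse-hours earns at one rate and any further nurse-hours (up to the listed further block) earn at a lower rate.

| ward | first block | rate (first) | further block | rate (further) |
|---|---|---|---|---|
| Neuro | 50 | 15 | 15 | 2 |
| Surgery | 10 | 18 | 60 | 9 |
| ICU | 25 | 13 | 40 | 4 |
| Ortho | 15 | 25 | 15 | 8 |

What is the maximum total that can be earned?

Treat each block as its own option and order by rate: Ortho/T1 25 > Surgery/T1 18 > Neuro/T1 15 > ICU/T1 13 > Surgery/T2 9 > Ortho/T2 8 > ICU/T2 4 > Neuro/T2 2.
Ortho/T1 (25): +15 → 120 left.
Surgery T1 at 18: fill all 10 → 110 left.
Fill Neuro T1 block (50 at 15) → 60 left.
ICU T1 at 13: fill all 25 → 35 left.
35 remain; put them into Surgery T2 at 9.
Total = 25×15 + 18×10 + 15×50 + 13×25 + 9×35 = 1945.

1945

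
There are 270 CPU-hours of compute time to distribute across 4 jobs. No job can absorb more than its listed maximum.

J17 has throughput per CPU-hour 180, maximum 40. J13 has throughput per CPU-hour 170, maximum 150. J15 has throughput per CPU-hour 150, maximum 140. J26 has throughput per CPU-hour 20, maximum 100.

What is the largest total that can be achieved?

44700

Highest throughput per CPU-hour first: J17 180 > J13 170 > J15 150 > J26 20.
Give J17 40 to hit its cap of 40 — 230 left.
J13: +150 to 150 (cap) — 80 left.
J15: +80 (room for 140) → 80. Pool exhausted.
Total = 180×40 + 170×150 + 150×80 = 44700.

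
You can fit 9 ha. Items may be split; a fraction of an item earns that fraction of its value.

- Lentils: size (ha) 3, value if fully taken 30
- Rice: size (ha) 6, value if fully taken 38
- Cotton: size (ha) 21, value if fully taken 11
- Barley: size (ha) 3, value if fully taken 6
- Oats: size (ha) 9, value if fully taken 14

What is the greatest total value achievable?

Best value per unit of size first: Lentils 30/3≈10, Rice 38/6≈6.33, Barley 6/3≈2, Oats 14/9≈1.56, Cotton 11/21≈0.524.
Take all of Lentils (3 ha, value 30) — 6 ha left.
Rice: take in full, 6 ha for value 38 — 0 left.
Total value = 68.

68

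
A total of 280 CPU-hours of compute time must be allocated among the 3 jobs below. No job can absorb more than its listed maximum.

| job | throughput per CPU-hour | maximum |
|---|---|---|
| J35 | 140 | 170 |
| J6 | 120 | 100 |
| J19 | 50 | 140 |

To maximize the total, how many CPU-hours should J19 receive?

10

Order the jobs by throughput per CPU-hour: J35 140 > J6 120 > J19 50.
J35 takes 170 to reach its cap of 170 ; 110 left.
J6 takes 100 to reach its cap of 100 ; 10 left.
Only 10 left; J19 takes them to reach 10.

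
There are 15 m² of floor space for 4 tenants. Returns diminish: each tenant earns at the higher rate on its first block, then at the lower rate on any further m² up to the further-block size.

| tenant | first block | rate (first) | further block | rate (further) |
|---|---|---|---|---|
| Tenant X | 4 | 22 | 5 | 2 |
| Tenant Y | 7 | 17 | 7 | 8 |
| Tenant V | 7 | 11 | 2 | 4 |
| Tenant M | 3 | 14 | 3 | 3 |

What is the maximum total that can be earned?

260

Order all 8 blocks by rate: Tenant X/T1 22 > Tenant Y/T1 17 > Tenant M/T1 14 > Tenant V/T1 11 > Tenant Y/T2 8 > Tenant V/T2 4 > Tenant M/T2 3 > Tenant X/T2 2.
Tenant X/T1 (22): +4 → 11 left.
Tenant Y/T1 (17): +7 → 4 left.
Fill Tenant M T1 block (3 at 14) → 1 left.
Tenant V/T1: +1 of 7 at 11; pool empty.
Total = 22×4 + 17×7 + 14×3 + 11×1 = 260.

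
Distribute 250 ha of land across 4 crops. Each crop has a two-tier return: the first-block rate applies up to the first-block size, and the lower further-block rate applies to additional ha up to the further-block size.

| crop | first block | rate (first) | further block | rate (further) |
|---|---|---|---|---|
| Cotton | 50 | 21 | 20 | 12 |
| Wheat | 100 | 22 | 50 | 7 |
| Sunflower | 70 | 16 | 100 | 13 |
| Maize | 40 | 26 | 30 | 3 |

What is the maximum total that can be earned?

5250

Rank every tier by rate: Maize/T1 26 > Wheat/T1 22 > Cotton/T1 21 > Sunflower/T1 16 > Sunflower/T2 13 > Cotton/T2 12 > Wheat/T2 7 > Maize/T2 3.
Fill Maize T1 block (40 at 26) → 210 left.
Wheat T1 at 22: fill all 100 → 110 left.
Cotton/T1 (21): +50 → 60 left.
Sunflower/T1: +60 of 70 at 16; pool empty.
Total = 26×40 + 22×100 + 21×50 + 16×60 = 5250.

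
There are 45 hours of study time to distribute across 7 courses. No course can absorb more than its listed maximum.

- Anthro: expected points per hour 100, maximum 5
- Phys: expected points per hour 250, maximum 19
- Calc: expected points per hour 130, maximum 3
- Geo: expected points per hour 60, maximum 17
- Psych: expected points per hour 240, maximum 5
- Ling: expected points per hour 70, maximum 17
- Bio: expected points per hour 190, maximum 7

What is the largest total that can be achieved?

Order the courses by expected points per hour: Phys 250 > Psych 240 > Bio 190 > Calc 130 > Anthro 100 > Ling 70 > Geo 60.
Give Phys 19 to hit its cap of 19 — 26 left.
Psych: +5 to 5 (cap) — 21 left.
Bio takes 7 to reach its cap of 7 — 14 left.
Give Calc 3 to hit its cap of 3 — 11 left.
Give Anthro 5 to hit its cap of 5 — 6 left.
Ling: +6 (room for 17) → 6. Pool exhausted.
Total = 100×5 + 250×19 + 130×3 + 240×5 + 70×6 + 190×7 = 8590.

8590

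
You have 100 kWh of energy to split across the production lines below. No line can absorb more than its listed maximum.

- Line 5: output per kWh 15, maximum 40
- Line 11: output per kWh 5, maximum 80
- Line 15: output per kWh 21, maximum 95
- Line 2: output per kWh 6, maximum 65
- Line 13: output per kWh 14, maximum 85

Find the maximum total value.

Order the production lines by output per kWh: Line 15 21 > Line 5 15 > Line 13 14 > Line 2 6 > Line 11 5.
Line 15: +95 to 95 (cap) — 5 left.
Line 5: +5 (room for 40) → 5. Pool exhausted.
Total = 15×5 + 21×95 = 2070.

2070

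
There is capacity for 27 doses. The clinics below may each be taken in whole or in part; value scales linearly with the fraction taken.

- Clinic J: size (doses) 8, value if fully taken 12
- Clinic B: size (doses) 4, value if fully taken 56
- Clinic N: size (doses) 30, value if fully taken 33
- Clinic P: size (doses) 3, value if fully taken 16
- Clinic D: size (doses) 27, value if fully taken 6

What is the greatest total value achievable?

Sort by value density: Clinic B 56/4≈14, Clinic P 16/3≈5.33, Clinic J 12/8≈1.5, Clinic N 33/30≈1.1, Clinic D 6/27≈0.222.
Clinic B: take in full, 4 doses for value 56 ; 23 left.
Clinic P: take in full, 3 doses for value 16 ; 20 left.
Take all of Clinic J (8 doses, value 12) ; 12 doses left.
Fill the last 12 doses with part of Clinic N: 12/30 of it earns 13.2.
Total value = 97.2.

97.2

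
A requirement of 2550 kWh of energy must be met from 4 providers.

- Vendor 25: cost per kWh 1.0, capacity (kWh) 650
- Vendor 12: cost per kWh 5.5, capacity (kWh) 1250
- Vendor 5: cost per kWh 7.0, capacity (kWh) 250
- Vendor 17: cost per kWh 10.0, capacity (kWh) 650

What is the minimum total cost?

13275

Cheapest first:
Take 650 from Vendor 25 at 1.0 — need 1900 more.
Vendor 12 at 5.5: take all 1250 kWh — 650 still needed.
Take 250 from Vendor 5 at 7.0 — need 400 more.
Vendor 17 at 10.0: take 400 of its 650 — requirement met.
Cost = 650×1.0 + 1250×5.5 + 250×7.0 + 400×10.0 = 13275.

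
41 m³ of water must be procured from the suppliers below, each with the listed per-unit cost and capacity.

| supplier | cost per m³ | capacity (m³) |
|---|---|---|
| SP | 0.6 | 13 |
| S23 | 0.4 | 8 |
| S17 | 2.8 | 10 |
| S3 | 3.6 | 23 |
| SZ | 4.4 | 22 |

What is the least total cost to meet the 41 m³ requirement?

Cheapest first:
S23 (0.4): use full 8 ; 33 m³ to go.
SP at 0.6: take all 13 m³ ; 20 still needed.
S17 (2.8): use full 10 ; 10 m³ to go.
S3 (3.6): take the remaining 10 ; done.
SZ: unused.
Cost = 8×0.4 + 13×0.6 + 10×2.8 + 10×3.6 = 75.

75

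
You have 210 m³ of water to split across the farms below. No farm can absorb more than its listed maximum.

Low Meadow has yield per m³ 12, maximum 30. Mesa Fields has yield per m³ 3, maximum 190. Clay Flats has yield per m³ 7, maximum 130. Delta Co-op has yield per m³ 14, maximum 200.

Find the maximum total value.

Rank by yield per m³: Delta Co-op 14 > Low Meadow 12 > Clay Flats 7 > Mesa Fields 3.
Give Delta Co-op 200 to hit its cap of 200 → 10 left.
Low Meadow has room for 30 but only 10 remain, so it gets 10.
Total = 12×10 + 14×200 = 2920.

2920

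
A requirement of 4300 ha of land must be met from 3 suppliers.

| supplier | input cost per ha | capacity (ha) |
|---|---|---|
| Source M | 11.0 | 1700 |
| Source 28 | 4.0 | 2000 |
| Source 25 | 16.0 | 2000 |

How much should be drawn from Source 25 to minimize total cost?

600

Use suppliers in increasing cost order.
Source 28 at 4.0: take all 2000 ha → 2300 still needed.
Source M at 11.0: take all 1700 ha → 600 still needed.
Source 25 at 16.0: take 600 of its 2000 → requirement met.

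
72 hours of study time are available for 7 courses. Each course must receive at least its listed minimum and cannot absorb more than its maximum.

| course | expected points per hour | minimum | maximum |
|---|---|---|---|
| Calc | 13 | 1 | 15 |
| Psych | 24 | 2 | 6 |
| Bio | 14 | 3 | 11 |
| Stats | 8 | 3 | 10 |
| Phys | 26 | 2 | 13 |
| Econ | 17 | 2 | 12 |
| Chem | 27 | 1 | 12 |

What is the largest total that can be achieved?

1383

Meeting every minimum uses 1+2+3+3+2+2+1 = 14 hours, leaving 58.
Highest expected points per hour first: Chem 27 > Phys 26 > Psych 24 > Econ 17 > Bio 14 > Calc 13 > Stats 8.
Chem: +11 to 12 (cap) → 47 left.
Phys: +11 to 13 (cap) → 36 left.
Give Psych 4 more to hit its cap of 6 → 32 left.
Econ: +10 to 12 (cap) → 22 left.
Give Bio 8 more to hit its cap of 11 → 14 left.
Calc: +14 to 15 (cap) → 0 left.
Total = 13×15 + 24×6 + 14×11 + 8×3 + 26×13 + 17×12 + 27×12 = 1383.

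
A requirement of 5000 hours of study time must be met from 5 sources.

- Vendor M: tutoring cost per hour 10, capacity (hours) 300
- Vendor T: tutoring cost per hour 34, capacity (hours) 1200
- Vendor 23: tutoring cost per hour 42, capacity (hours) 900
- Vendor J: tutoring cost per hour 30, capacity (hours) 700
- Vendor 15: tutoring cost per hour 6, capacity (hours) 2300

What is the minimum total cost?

99600

Cheapest first:
Vendor 15 (6): use full 2300 — 2700 hours to go.
Vendor M at 10: take all 300 hours — 2400 still needed.
Take 700 from Vendor J at 30 — need 1700 more.
Take 1200 from Vendor T at 34 — need 500 more.
Vendor 23 (42): take the remaining 500 — done.
Cost = 2300×6 + 300×10 + 700×30 + 1200×34 + 500×42 = 99600.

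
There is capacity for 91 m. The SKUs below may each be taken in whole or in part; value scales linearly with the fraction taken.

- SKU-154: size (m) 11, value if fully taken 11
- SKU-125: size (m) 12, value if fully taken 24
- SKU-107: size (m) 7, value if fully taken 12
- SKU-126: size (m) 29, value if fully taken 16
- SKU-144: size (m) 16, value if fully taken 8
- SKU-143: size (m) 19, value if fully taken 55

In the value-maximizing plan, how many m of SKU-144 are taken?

13

Rank by value-to-size ratio: SKU-143 55/19≈2.89, SKU-125 24/12≈2, SKU-107 12/7≈1.71, SKU-154 11/11≈1, SKU-126 16/29≈0.552, SKU-144 8/16≈0.5.
SKU-143: take in full, 19 m for value 55 → 72 left.
All 12 m of SKU-125 fit (value 24) → 60 remain.
Take all of SKU-107 (7 m, value 12) → 53 m left.
All 11 m of SKU-154 fit (value 11) → 42 remain.
Take all of SKU-126 (29 m, value 16) → 13 m left.
Only 13 m remain; take 13/16 of SKU-144 for value 8×13/16 = 6.5.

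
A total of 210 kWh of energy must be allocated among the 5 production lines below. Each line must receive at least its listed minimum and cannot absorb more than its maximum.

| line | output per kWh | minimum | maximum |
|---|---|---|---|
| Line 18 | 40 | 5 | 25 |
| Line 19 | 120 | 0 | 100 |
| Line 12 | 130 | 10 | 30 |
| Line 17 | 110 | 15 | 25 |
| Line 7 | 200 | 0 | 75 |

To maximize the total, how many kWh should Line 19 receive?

85

Meeting every minimum uses 5+0+10+15+0 = 30 kWh, leaving 180.
Highest output per kWh first: Line 7 200 > Line 12 130 > Line 19 120 > Line 17 110 > Line 18 40.
Give Line 7 75 more to hit its cap of 75 — 105 left.
Line 12 takes 20 more to reach its cap of 30 — 85 left.
Line 19 has room for 100 more but only 85 remain, so it gets 85.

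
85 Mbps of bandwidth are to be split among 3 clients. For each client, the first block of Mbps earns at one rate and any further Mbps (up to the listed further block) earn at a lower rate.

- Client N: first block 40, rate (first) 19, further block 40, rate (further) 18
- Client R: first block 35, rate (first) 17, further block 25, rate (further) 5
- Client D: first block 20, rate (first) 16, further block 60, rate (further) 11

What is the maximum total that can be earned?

Rank every tier by rate: Client N/first 19 > Client N/second 18 > Client R/first 17 > Client D/first 16 > Client D/second 11 > Client R/second 5.
Client N first at 19: fill all 40 — 45 left.
Client N/second (18): +40 — 5 left.
Client R first at 17: only 5 left, fill 5.
Total = 19×40 + 18×40 + 17×5 = 1565.

1565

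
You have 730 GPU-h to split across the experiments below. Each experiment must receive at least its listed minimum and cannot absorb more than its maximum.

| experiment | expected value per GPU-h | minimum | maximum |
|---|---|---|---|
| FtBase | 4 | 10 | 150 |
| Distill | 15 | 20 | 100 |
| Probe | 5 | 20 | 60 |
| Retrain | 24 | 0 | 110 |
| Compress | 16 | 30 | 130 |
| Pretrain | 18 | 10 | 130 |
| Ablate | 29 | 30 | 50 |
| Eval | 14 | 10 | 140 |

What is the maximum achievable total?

Meeting every minimum uses 10+20+20+0+30+10+30+10 = 130 GPU-h, leaving 600.
Highest expected value per GPU-h first: Ablate 29 > Retrain 24 > Pretrain 18 > Compress 16 > Distill 15 > Eval 14 > Probe 5 > FtBase 4.
Ablate takes 20 more to reach its cap of 50 ; 580 left.
Give Retrain 110 more to hit its cap of 110 ; 470 left.
Pretrain: +120 to 130 (cap) ; 350 left.
Give Compress 100 more to hit its cap of 130 ; 250 left.
Give Distill 80 more to hit its cap of 100 ; 170 left.
Eval: +130 to 140 (cap) ; 40 left.
Probe takes 40 more to reach its cap of 60 ; 0 left.
Total = 4×10 + 15×100 + 5×60 + 24×110 + 16×130 + 18×130 + 29×50 + 14×140 = 12310.

12310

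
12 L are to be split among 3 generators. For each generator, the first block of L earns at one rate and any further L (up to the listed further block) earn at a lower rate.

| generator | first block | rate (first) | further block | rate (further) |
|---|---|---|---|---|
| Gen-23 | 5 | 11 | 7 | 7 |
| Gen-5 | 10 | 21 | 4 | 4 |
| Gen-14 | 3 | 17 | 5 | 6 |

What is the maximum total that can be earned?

Order all 6 blocks by rate: Gen-5/T1 21 > Gen-14/T1 17 > Gen-23/T1 11 > Gen-23/T2 7 > Gen-14/T2 6 > Gen-5/T2 4.
Gen-5 T1 at 21: fill all 10 → 2 left.
Gen-14 T1 at 17: only 2 left, fill 2.
Total = 21×10 + 17×2 = 244.

244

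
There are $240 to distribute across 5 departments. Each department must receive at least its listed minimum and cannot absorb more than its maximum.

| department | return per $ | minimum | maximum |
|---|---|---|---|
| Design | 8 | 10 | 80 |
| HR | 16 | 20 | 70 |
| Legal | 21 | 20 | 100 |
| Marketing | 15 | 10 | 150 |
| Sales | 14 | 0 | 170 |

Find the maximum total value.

4200

Meeting every minimum uses 10+20+20+10+0 = 60 $, leaving 180.
Highest return per $ first: Legal 21 > HR 16 > Marketing 15 > Sales 14 > Design 8.
Give Legal 80 more to hit its cap of 100 → 100 left.
HR: +50 to 70 (cap) → 50 left.
Marketing has room for 140 more but only 50 remain, so it gets 60.
Total = 8×10 + 16×70 + 21×100 + 15×60 = 4200.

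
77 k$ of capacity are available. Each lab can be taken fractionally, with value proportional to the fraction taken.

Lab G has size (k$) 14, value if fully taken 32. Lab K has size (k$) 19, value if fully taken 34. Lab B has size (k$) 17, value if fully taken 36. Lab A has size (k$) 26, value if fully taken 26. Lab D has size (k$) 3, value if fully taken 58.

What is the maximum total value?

Sort by value density: Lab D 58/3≈19.3, Lab G 32/14≈2.29, Lab B 36/17≈2.12, Lab K 34/19≈1.79, Lab A 26/26≈1.
Take all of Lab D (3 k$, value 58) → 74 k$ left.
Lab G: take in full, 14 k$ for value 32 → 60 left.
All 17 k$ of Lab B fit (value 36) → 43 remain.
Lab K: take in full, 19 k$ for value 34 → 24 left.
Fill the last 24 k$ with part of Lab A: 24/26 of it earns 24.
Total value = 184.

184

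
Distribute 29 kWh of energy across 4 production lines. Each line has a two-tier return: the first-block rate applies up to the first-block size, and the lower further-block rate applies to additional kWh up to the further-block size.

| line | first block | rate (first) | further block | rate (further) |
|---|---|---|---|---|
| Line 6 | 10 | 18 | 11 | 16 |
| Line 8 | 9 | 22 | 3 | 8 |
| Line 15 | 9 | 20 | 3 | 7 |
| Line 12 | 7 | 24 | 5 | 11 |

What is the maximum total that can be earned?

Rank every tier by rate: Line 12/tier1 24 > Line 8/tier1 22 > Line 15/tier1 20 > Line 6/tier1 18 > Line 6/tier2 16 > Line 12/tier2 11 > Line 8/tier2 8 > Line 15/tier2 7.
Fill Line 12 tier1 block (7 at 24) → 22 left.
Fill Line 8 tier1 block (9 at 22) → 13 left.
Line 15 tier1 at 20: fill all 9 → 4 left.
Line 6/tier1: +4 of 10 at 18; pool empty.
Total = 24×7 + 22×9 + 20×9 + 18×4 = 618.

618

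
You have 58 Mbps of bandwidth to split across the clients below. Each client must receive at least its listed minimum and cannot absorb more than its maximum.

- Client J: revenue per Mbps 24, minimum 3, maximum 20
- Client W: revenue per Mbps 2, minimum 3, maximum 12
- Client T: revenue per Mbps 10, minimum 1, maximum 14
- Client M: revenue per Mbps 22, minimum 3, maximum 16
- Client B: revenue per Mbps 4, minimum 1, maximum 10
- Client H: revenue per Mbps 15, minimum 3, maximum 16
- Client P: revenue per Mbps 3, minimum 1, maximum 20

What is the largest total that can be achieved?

1095

Meeting every minimum uses 3+3+1+3+1+3+1 = 15 Mbps, leaving 43.
Order the clients by revenue per Mbps: Client J 24 > Client M 22 > Client H 15 > Client T 10 > Client B 4 > Client P 3 > Client W 2.
Client J: +17 to 20 (cap) → 26 left.
Give Client M 13 more to hit its cap of 16 → 13 left.
Client H: +13 to 16 (cap) → 0 left.
Total = 24×20 + 2×3 + 10×1 + 22×16 + 4×1 + 15×16 + 3×1 = 1095.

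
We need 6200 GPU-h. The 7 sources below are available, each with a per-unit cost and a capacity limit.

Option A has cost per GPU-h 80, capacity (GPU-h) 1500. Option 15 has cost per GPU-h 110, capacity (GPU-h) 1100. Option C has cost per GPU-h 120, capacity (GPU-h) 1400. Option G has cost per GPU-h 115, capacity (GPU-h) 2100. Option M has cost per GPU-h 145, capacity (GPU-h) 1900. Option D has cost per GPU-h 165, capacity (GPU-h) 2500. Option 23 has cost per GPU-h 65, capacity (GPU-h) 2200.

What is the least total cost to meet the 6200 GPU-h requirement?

545000

Use sources in increasing cost order.
Option 23 at 65: take all 2200 GPU-h — 4000 still needed.
Option A (80): use full 1500 — 2500 GPU-h to go.
Take 1100 from Option 15 at 110 — need 1400 more.
Take 1400 from Option G at 115 to finish.
Option C, Option M, Option D: unused.
Cost = 2200×65 + 1500×80 + 1100×110 + 1400×115 = 545000.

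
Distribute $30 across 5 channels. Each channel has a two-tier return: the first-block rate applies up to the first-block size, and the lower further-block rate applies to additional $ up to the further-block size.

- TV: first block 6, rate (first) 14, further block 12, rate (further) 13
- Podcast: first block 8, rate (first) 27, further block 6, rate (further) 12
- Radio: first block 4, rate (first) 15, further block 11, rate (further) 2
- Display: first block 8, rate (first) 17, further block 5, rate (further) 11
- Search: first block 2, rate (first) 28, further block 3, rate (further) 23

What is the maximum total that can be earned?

Rank every tier by rate: Search/tier1 28 > Podcast/tier1 27 > Search/tier2 23 > Display/tier1 17 > Radio/tier1 15 > TV/tier1 14 > TV/tier2 13 > Podcast/tier2 12 > Display/tier2 11 > Radio/tier2 2.
Fill Search tier1 block (2 at 28) → 28 left.
Fill Podcast tier1 block (8 at 27) → 20 left.
Fill Search tier2 block (3 at 23) → 17 left.
Display tier1 at 17: fill all 8 → 9 left.
Radio/tier1 (15): +4 → 5 left.
5 remain; put them into TV tier1 at 14.
Total = 28×2 + 27×8 + 23×3 + 17×8 + 15×4 + 14×5 = 607.

607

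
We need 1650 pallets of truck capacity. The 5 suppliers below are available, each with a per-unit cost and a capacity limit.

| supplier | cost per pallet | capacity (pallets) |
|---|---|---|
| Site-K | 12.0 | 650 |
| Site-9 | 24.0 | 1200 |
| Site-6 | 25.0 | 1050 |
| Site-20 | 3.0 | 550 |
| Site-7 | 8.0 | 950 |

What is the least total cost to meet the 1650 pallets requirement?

Cheapest first:
Take 550 from Site-20 at 3.0 — need 1100 more.
Site-7 (8.0): use full 950 — 150 pallets to go.
Take 150 from Site-K at 12.0 to finish.
Site-9, Site-6: unused.
Cost = 550×3.0 + 950×8.0 + 150×12.0 = 11050.

11050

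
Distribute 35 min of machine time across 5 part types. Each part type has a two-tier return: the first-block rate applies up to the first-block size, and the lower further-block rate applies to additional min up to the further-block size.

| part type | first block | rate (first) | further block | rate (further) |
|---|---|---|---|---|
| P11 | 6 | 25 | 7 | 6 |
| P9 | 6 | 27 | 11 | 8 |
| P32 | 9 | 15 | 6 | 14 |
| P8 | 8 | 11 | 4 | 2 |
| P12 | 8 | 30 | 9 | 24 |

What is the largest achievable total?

858

Rank every tier by rate: P12/first 30 > P9/first 27 > P11/first 25 > P12/second 24 > P32/first 15 > P32/second 14 > P8/first 11 > P9/second 8 > P11/second 6 > P8/second 2.
P12/first (30): +8 — 27 left.
Fill P9 first block (6 at 27) — 21 left.
P11/first (25): +6 — 15 left.
Fill P12 second block (9 at 24) — 6 left.
P32/first: +6 of 9 at 15; pool empty.
Total = 30×8 + 27×6 + 25×6 + 24×9 + 15×6 = 858.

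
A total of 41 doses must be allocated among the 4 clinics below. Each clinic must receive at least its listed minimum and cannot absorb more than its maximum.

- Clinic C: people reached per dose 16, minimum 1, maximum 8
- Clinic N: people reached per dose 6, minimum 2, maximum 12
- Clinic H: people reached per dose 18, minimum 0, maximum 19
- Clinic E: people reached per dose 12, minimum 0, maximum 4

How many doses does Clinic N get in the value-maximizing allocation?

10

Meeting every minimum uses 1+2+0+0 = 3 doses, leaving 38.
Highest people reached per dose first: Clinic H 18 > Clinic C 16 > Clinic E 12 > Clinic N 6.
Clinic H: +19 to 19 (cap) ; 19 left.
Give Clinic C 7 more to hit its cap of 8 ; 12 left.
Clinic E takes 4 more to reach its cap of 4 ; 8 left.
Clinic N has room for 10 more but only 8 remain, so it gets 10.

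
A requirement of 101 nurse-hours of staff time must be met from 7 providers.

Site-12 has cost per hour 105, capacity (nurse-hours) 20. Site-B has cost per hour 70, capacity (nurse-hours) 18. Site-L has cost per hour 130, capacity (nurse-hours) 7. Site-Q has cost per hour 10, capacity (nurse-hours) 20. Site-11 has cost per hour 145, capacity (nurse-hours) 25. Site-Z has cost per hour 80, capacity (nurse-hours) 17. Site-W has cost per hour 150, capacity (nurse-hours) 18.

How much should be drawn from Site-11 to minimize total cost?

Use providers in increasing cost order.
Site-Q (10): use full 20 ; 81 nurse-hours to go.
Site-B (70): use full 18 ; 63 nurse-hours to go.
Take 17 from Site-Z at 80 ; need 46 more.
Site-12 (105): use full 20 ; 26 nurse-hours to go.
Take 7 from Site-L at 130 ; need 19 more.
Site-11 at 145: take 19 of its 25 ; requirement met.
Site-W: unused.

19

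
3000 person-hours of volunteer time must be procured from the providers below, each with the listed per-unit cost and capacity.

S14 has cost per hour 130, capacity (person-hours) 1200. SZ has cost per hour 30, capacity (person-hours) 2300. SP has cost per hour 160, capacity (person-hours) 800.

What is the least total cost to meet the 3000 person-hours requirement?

Fill from the cheapest provider first.
Take 2300 from SZ at 30 — need 700 more.
Take 700 from S14 at 130 to finish.
SP: unused.
Cost = 2300×30 + 700×130 = 160000.

160000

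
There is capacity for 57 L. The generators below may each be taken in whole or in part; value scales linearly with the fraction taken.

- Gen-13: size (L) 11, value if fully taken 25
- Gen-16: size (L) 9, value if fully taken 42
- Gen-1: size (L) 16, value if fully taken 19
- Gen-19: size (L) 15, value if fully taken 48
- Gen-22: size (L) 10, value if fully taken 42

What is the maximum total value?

171.25

Sort by value density: Gen-16 42/9≈4.67, Gen-22 42/10≈4.2, Gen-19 48/15≈3.2, Gen-13 25/11≈2.27, Gen-1 19/16≈1.19.
Take all of Gen-16 (9 L, value 42) → 48 L left.
Take all of Gen-22 (10 L, value 42) → 38 L left.
All 15 L of Gen-19 fit (value 48) → 23 remain.
Take all of Gen-13 (11 L, value 25) → 12 L left.
Fill the last 12 L with part of Gen-1: 12/16 of it earns 14.25.
Total value = 171.25.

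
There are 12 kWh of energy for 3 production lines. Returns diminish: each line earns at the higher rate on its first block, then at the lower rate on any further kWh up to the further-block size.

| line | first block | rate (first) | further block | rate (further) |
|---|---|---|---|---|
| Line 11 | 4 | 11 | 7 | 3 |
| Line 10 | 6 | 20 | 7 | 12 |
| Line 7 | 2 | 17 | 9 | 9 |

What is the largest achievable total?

Order all 6 blocks by rate: Line 10/first 20 > Line 7/first 17 > Line 10/second 12 > Line 11/first 11 > Line 7/second 9 > Line 11/second 3.
Fill Line 10 first block (6 at 20) → 6 left.
Line 7/first (17): +2 → 4 left.
4 remain; put them into Line 10 second at 12.
Total = 20×6 + 17×2 + 12×4 = 202.

202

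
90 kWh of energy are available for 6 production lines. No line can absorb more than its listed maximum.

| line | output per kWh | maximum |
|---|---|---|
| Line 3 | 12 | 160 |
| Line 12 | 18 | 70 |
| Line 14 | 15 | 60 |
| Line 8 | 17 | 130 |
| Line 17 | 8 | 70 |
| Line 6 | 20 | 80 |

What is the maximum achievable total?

Rank by output per kWh: Line 6 20 > Line 12 18 > Line 8 17 > Line 14 15 > Line 3 12 > Line 17 8.
Give Line 6 80 to hit its cap of 80 → 10 left.
Line 12: +10 (room for 70) → 10. Pool exhausted.
Total = 18×10 + 20×80 = 1780.

1780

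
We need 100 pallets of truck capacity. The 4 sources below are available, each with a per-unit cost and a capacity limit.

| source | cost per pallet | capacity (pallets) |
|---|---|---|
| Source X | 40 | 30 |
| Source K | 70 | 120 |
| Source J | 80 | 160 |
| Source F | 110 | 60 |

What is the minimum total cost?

6100

Use sources in increasing cost order.
Take 30 from Source X at 40 — need 70 more.
Source K (70): take the remaining 70 — done.
Source J, Source F: unused.
Cost = 30×40 + 70×70 = 6100.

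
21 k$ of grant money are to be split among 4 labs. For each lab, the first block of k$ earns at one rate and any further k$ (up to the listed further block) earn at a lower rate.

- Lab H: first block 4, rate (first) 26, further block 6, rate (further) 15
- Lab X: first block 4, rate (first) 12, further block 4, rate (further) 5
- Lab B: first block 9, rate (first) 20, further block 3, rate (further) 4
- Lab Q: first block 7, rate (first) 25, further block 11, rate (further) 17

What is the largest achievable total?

Rank every tier by rate: Lab H/first 26 > Lab Q/first 25 > Lab B/first 20 > Lab Q/second 17 > Lab H/second 15 > Lab X/first 12 > Lab X/second 5 > Lab B/second 4.
Lab H first at 26: fill all 4 — 17 left.
Fill Lab Q first block (7 at 25) — 10 left.
Fill Lab B first block (9 at 20) — 1 left.
1 remain; put them into Lab Q second at 17.
Total = 26×4 + 25×7 + 20×9 + 17×1 = 476.

476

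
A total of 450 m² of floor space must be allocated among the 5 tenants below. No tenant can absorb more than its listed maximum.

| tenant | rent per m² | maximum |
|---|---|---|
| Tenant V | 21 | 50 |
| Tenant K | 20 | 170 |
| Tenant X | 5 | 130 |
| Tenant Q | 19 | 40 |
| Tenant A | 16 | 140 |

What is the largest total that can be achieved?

7700

Highest rent per m² first: Tenant V 21 > Tenant K 20 > Tenant Q 19 > Tenant A 16 > Tenant X 5.
Tenant V: +50 to 50 (cap) ; 400 left.
Tenant K: +170 to 170 (cap) ; 230 left.
Give Tenant Q 40 to hit its cap of 40 ; 190 left.
Tenant A takes 140 to reach its cap of 140 ; 50 left.
Only 50 left; Tenant X takes them to reach 50.
Total = 21×50 + 20×170 + 5×50 + 19×40 + 16×140 = 7700.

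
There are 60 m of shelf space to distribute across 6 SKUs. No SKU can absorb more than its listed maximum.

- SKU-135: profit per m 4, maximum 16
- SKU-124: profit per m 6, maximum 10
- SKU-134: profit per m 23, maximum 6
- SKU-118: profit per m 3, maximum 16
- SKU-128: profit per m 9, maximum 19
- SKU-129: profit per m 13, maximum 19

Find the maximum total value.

640

Rank by profit per m: SKU-134 23 > SKU-129 13 > SKU-128 9 > SKU-124 6 > SKU-135 4 > SKU-118 3.
Give SKU-134 6 to hit its cap of 6 → 54 left.
SKU-129 takes 19 to reach its cap of 19 → 35 left.
SKU-128: +19 to 19 (cap) → 16 left.
SKU-124: +10 to 10 (cap) → 6 left.
SKU-135 has room for 16 but only 6 remain, so it gets 6.
Total = 4×6 + 6×10 + 23×6 + 9×19 + 13×19 = 640.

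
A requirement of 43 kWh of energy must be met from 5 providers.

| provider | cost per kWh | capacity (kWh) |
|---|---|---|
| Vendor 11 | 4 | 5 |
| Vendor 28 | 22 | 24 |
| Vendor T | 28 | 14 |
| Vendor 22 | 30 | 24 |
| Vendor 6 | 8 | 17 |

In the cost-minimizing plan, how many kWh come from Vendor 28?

21

Fill from the cheapest provider first.
Vendor 11 at 4: take all 5 kWh ; 38 still needed.
Vendor 6 at 8: take all 17 kWh ; 21 still needed.
Vendor 28 (22): take the remaining 21 ; done.
Vendor T, Vendor 22: unused.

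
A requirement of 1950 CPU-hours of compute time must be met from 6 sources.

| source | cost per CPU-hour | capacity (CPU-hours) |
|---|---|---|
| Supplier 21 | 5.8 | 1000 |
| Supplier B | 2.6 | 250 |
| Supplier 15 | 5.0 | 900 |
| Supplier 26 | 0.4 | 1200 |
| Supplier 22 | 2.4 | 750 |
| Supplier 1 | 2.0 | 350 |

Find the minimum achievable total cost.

2140

Fill from the cheapest source first.
Supplier 26 (0.4): use full 1200 ; 750 CPU-hours to go.
Supplier 1 (2.0): use full 350 ; 400 CPU-hours to go.
Supplier 22 (2.4): take the remaining 400 ; done.
Supplier B, Supplier 15, Supplier 21: unused.
Cost = 1200×0.4 + 350×2.0 + 400×2.4 = 2140.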